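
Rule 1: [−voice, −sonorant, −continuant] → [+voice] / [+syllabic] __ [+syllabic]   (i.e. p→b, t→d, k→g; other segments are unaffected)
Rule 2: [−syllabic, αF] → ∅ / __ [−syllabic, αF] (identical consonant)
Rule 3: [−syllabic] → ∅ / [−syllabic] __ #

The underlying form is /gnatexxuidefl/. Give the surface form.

Rule 1 (intervocalic voicing): /t/ is a voiceless stop between vowels /a/ and /e/, so it voices to [d]. /gnatexxuidefl/ → gnadexxuidefl.
Rule 2 (degemination): /xx/ is a geminate; the first /x/ deletes. /gnadexxuidefl/ → gnadexuidefl.
Rule 3 (final cluster simplification): /l/ is the second consonant of a word-final cluster /fl/, so it deletes. /gnadexuidefl/ → gnadexuidef.

gnadexuidef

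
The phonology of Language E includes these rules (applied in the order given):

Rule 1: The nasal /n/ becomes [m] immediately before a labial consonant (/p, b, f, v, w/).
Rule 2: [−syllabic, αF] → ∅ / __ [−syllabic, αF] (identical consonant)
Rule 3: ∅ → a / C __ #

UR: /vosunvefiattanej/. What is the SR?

vosumvefiataneja

Rule 1 (nasal place assimilation): /n/ precedes the labial consonant /v/, so it assimilates in place to [m]. /vosunvefiattanej/ → vosumvefiattanej.
Rule 2 (degemination): /tt/ is a geminate; the first /t/ deletes. /vosumvefiattanej/ → vosumvefiatanej.
Rule 3 (final a-epenthesis): the form ends in the consonant /j/, so [a] is inserted word-finally. /vosumvefiatanej/ → vosumvefiataneja.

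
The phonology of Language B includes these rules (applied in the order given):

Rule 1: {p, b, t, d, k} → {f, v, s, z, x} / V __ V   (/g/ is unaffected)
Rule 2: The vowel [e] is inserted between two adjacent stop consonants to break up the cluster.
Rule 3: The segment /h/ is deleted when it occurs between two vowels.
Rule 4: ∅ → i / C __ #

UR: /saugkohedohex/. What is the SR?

Rule 1 (intervocalic spirantization): /d/ is a stop between vowels /e/ and /o/, so it spirantizes to the fricative [z]. /saugkohedohex/ → saugkohezohex.
Rule 2 (stop-cluster e-epenthesis): /g/ and /k/ form a stop–stop cluster, so [e] is inserted between them. /saugkohezohex/ → saugekohezohex.
Rule 3 (intervocalic h-deletion): /h/ occurs between vowels /o/ and /e/, so it deletes. /h/ occurs between vowels /o/ and /e/, so it deletes. /saugekohezohex/ → saugekoezoex.
Rule 4 (final i-epenthesis): the form ends in the consonant /x/, so [i] is inserted word-finally. /saugekoezoex/ → saugekoezoexi.

saugekoezoexi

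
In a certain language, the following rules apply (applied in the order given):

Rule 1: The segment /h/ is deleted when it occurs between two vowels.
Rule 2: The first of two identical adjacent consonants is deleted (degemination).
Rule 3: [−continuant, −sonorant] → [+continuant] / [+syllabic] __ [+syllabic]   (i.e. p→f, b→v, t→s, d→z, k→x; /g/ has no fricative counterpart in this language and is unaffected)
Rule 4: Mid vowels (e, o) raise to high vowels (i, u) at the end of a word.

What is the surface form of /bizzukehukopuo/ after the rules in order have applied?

Rule 1 (intervocalic h-deletion): /h/ occurs between vowels /e/ and /u/, so it deletes. /bizzukehukopuo/ → bizzukeukopuo.
Rule 2 (degemination): /zz/ is a geminate; the first /z/ deletes. /bizzukeukopuo/ → bizukeukopuo.
Rule 3 (intervocalic spirantization): /k/ is a stop between vowels /u/ and /e/, so it spirantizes to the fricative [x]. /k/ is a stop between vowels /u/ and /o/, so it spirantizes to the fricative [x]. /p/ is a stop between vowels /o/ and /u/, so it spirantizes to the fricative [f]. /bizukeukopuo/ → bizuxeuxofuo.
Rule 4 (final vowel raising): /o/ is a mid vowel in word-final position, so it raises to [u]. /bizuxeuxofuo/ → bizuxeuxofuu.

bizuxeuxofuu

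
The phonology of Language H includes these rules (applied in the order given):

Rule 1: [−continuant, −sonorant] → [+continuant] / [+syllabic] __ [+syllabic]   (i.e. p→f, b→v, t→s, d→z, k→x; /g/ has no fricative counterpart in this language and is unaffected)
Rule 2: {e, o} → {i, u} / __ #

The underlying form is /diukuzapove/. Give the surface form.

diuxuzafovi

Rule 1 (intervocalic spirantization): /k/ is a stop between vowels /u/ and /u/, so it spirantizes to the fricative [x]. /p/ is a stop between vowels /a/ and /o/, so it spirantizes to the fricative [f]. /diukuzapove/ → diuxuzafove.
Rule 2 (final vowel raising): /e/ is a mid vowel in word-final position, so it raises to [i]. /diuxuzafove/ → diuxuzafovi.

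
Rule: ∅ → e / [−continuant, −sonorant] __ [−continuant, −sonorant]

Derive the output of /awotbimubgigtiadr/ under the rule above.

/t/ and /b/ form a stop–stop cluster, so [e] is inserted between them.
/b/ and /g/ form a stop–stop cluster, so [e] is inserted between them.
/g/ and /t/ form a stop–stop cluster, so [e] is inserted between them.
Surface form: [awotebimubegigetiadr].

awotebimubegigetiadr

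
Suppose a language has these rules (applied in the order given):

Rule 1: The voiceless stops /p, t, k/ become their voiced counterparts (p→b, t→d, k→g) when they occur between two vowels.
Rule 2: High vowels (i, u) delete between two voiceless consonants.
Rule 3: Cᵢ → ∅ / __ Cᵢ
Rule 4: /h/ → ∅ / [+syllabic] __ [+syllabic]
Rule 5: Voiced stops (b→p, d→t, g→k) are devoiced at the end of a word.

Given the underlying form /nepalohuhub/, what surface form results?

Rule 1 (intervocalic voicing): /p/ is a voiceless stop between vowels /e/ and /a/, so it voices to [b]. /nepalohuhub/ → nebalohuhub.
Rule 2 (high vowel syncope): /u/ is a high vowel flanked by voiceless consonants /h/ and /h/, so it deletes. /nebalohuhub/ → nebalohhub.
Rule 3 (degemination): /hh/ is a geminate; the first /h/ deletes. /nebalohhub/ → nebalohub.
Rule 4 (intervocalic h-deletion): /h/ occurs between vowels /o/ and /u/, so it deletes. /nebalohub/ → nebaloub.
Rule 5 (final devoicing): /b/ is a voiced stop in word-final position, so it devoices to [p]. /nebaloub/ → nebaloup.

nebaloup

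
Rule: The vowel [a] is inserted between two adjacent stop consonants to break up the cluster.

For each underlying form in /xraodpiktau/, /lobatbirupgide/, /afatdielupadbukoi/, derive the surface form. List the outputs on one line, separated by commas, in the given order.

xraodapikatau, lobatabirupagide, afatadielupadabukoi

/xraodpiktau/: /d/ and /p/ form a stop–stop cluster, so [a] is inserted between them. /k/ and /t/ form a stop–stop cluster, so [a] is inserted between them. → [xraodapikatau].
/lobatbirupgide/: /t/ and /b/ form a stop–stop cluster, so [a] is inserted between them. /p/ and /g/ form a stop–stop cluster, so [a] is inserted between them. → [lobatabirupagide].
/afatdielupadbukoi/: /t/ and /d/ form a stop–stop cluster, so [a] is inserted between them. /d/ and /b/ form a stop–stop cluster, so [a] is inserted between them. → [afatadielupadabukoi].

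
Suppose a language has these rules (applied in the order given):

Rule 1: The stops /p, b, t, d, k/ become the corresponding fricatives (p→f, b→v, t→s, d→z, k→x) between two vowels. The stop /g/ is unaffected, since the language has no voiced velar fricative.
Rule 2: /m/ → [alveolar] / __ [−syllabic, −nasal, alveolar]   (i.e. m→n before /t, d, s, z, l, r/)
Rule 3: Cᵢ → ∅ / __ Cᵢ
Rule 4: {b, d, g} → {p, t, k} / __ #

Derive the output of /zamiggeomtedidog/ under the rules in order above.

zamigeontezizok

Rule 1 (intervocalic spirantization): /d/ is a stop between vowels /e/ and /i/, so it spirantizes to the fricative [z]. /d/ is a stop between vowels /i/ and /o/, so it spirantizes to the fricative [z]. /zamiggeomtedidog/ → zamiggeomtezizog.
Rule 2 (nasal place assimilation): /m/ precedes the alveolar consonant /t/, so it assimilates in place to [n]. /zamiggeomtezizog/ → zamiggeontezizog.
Rule 3 (degemination): /gg/ is a geminate; the first /g/ deletes. /zamiggeontezizog/ → zamigeontezizog.
Rule 4 (final devoicing): /g/ is a voiced stop in word-final position, so it devoices to [k]. /zamigeontezizog/ → zamigeontezizok.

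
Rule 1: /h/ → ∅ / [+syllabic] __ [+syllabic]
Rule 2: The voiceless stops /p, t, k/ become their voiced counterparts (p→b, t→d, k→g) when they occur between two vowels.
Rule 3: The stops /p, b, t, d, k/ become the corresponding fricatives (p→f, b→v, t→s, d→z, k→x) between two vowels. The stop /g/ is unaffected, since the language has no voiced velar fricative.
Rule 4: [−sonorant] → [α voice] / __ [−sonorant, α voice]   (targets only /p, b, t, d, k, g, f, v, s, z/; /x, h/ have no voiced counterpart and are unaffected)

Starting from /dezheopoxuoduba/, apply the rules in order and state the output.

Rule 1 (intervocalic h-deletion): no segment meets the environment; /dezheopoxuoduba/ is unchanged.
Rule 2 (intervocalic voicing): /p/ is a voiceless stop between vowels /o/ and /o/, so it voices to [b]. /dezheopoxuoduba/ → dezheoboxuoduba.
Rule 3 (intervocalic spirantization): /b/ is a stop between vowels /o/ and /o/, so it spirantizes to the fricative [v]. /d/ is a stop between vowels /o/ and /u/, so it spirantizes to the fricative [z]. /b/ is a stop between vowels /u/ and /a/, so it spirantizes to the fricative [v]. /dezheoboxuoduba/ → dezheovoxuozuva.
Rule 4 (regressive voicing assimilation): /z/ precedes the voiceless obstruent /h/, so it devoices to [s] by assimilation. /dezheovoxuozuva/ → desheovoxuozuva.

desheovoxuozuva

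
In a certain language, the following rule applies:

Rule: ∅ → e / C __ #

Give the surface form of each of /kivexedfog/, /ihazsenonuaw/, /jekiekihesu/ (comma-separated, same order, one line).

/kivexedfog/: the form ends in the consonant /g/, so [e] is inserted word-finally. → [kivexedfoge].
/ihazsenonuaw/: the form ends in the consonant /w/, so [e] is inserted word-finally. → [ihazsenonuawe].
/jekiekihesu/: the rule's environment is not met; surfaces unchanged as [jekiekihesu].

kivexedfoge, ihazsenonuawe, jekiekihesu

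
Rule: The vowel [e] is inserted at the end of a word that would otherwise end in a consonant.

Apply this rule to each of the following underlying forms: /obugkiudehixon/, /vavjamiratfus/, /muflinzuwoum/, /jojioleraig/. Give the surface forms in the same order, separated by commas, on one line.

/obugkiudehixon/: the form ends in the consonant /n/, so [e] is inserted word-finally. → [obugkiudehixone].
/vavjamiratfus/: the form ends in the consonant /s/, so [e] is inserted word-finally. → [vavjamiratfuse].
/muflinzuwoum/: the form ends in the consonant /m/, so [e] is inserted word-finally. → [muflinzuwoume].
/jojioleraig/: the form ends in the consonant /g/, so [e] is inserted word-finally. → [jojioleraige].

obugkiudehixone, vavjamiratfuse, muflinzuwoume, jojioleraige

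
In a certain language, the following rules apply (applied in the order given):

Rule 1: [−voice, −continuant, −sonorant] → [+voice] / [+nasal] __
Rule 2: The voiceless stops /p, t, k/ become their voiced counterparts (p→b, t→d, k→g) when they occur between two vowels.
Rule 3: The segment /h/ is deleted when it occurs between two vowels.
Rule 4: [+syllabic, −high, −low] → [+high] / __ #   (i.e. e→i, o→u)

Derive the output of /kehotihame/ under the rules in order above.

keodiami

Rule 1 (post-nasal voicing): no segment meets the environment; /kehotihame/ is unchanged.
Rule 2 (intervocalic voicing): /t/ is a voiceless stop between vowels /o/ and /i/, so it voices to [d]. /kehotihame/ → kehodihame.
Rule 3 (intervocalic h-deletion): /h/ occurs between vowels /e/ and /o/, so it deletes. /h/ occurs between vowels /i/ and /a/, so it deletes. /kehodihame/ → keodiame.
Rule 4 (final vowel raising): /e/ is a mid vowel in word-final position, so it raises to [i]. /keodiame/ → keodiami.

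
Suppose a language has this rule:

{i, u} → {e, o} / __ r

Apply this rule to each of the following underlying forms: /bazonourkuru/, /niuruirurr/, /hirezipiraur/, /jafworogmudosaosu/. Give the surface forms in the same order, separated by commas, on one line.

/bazonourkuru/: /u/ is a high vowel immediately before /r/, so it lowers to [o]. /u/ is a high vowel immediately before /r/, so it lowers to [o]. → [bazonoorkoru].
/niuruirurr/: /u/ is a high vowel immediately before /r/, so it lowers to [o]. /i/ is a high vowel immediately before /r/, so it lowers to [e]. /u/ is a high vowel immediately before /r/, so it lowers to [o]. → [nioruerorr].
/hirezipiraur/: /i/ is a high vowel immediately before /r/, so it lowers to [e]. /i/ is a high vowel immediately before /r/, so it lowers to [e]. /u/ is a high vowel immediately before /r/, so it lowers to [o]. → [hereziperaor].
/jafworogmudosaosu/: the rule's environment is not met; surfaces unchanged as [jafworogmudosaosu].

bazonoorkoru, nioruerorr, hereziperaor, jafworogmudosaosu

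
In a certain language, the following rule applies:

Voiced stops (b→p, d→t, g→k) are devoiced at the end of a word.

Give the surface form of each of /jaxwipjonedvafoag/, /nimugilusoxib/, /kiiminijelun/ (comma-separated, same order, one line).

jaxwipjonedvafoak, nimugilusoxip, kiiminijelun

/jaxwipjonedvafoag/: /g/ is a voiced stop in word-final position, so it devoices to [k]. → [jaxwipjonedvafoak].
/nimugilusoxib/: /b/ is a voiced stop in word-final position, so it devoices to [p]. → [nimugilusoxip].
/kiiminijelun/: the rule's environment is not met; surfaces unchanged as [kiiminijelun].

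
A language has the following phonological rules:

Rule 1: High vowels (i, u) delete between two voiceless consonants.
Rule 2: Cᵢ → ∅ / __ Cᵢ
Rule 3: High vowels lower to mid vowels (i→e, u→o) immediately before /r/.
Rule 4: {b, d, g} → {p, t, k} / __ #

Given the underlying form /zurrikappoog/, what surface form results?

zorikapook

Rule 1 (high vowel syncope): no segment meets the environment; /zurrikappoog/ is unchanged.
Rule 2 (degemination): /rr/ is a geminate; the first /r/ deletes. /pp/ is a geminate; the first /p/ deletes. /zurrikappoog/ → zurikapoog.
Rule 3 (pre-rhotic lowering): /u/ is a high vowel immediately before /r/, so it lowers to [o]. /zurikapoog/ → zorikapoog.
Rule 4 (final devoicing): /g/ is a voiced stop in word-final position, so it devoices to [k]. /zorikapoog/ → zorikapook.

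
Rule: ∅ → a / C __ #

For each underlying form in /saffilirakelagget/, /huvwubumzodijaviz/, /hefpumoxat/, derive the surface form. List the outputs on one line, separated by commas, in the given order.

saffilirakelaggeta, huvwubumzodijaviza, hefpumoxata

/saffilirakelagget/: the form ends in the consonant /t/, so [a] is inserted word-finally. → [saffilirakelaggeta].
/huvwubumzodijaviz/: the form ends in the consonant /z/, so [a] is inserted word-finally. → [huvwubumzodijaviza].
/hefpumoxat/: the form ends in the consonant /t/, so [a] is inserted word-finally. → [hefpumoxata].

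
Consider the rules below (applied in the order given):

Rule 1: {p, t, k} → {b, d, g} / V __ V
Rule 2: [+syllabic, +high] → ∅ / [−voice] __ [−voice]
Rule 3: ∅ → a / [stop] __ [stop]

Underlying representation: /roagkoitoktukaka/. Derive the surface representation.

Rule 1 (intervocalic voicing): /t/ is a voiceless stop between vowels /i/ and /o/, so it voices to [d]. /k/ is a voiceless stop between vowels /u/ and /a/, so it voices to [g]. /k/ is a voiceless stop between vowels /a/ and /a/, so it voices to [g]. /roagkoitoktukaka/ → roagkoidoktugaga.
Rule 2 (high vowel syncope): no segment meets the environment; /roagkoidoktugaga/ is unchanged.
Rule 3 (stop-cluster a-epenthesis): /g/ and /k/ form a stop–stop cluster, so [a] is inserted between them. /k/ and /t/ form a stop–stop cluster, so [a] is inserted between them. /roagkoidoktugaga/ → roagakoidokatugaga.

roagakoidokatugaga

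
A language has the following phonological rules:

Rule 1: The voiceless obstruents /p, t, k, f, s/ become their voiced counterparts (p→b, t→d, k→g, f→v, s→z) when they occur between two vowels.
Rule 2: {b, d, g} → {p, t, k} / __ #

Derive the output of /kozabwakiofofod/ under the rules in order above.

kozabwagiovovot

Rule 1 (intervocalic voicing): /k/ is a voiceless obstruent between vowels /a/ and /i/, so it voices to [g]. /f/ is a voiceless obstruent between vowels /o/ and /o/, so it voices to [v]. /f/ is a voiceless obstruent between vowels /o/ and /o/, so it voices to [v]. /kozabwakiofofod/ → kozabwagiovovod.
Rule 2 (final devoicing): /d/ is a voiced stop in word-final position, so it devoices to [t]. /kozabwagiovovod/ → kozabwagiovovot.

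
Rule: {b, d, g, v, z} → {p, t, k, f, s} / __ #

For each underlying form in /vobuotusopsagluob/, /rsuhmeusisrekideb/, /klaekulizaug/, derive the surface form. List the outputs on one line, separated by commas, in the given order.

vobuotusopsagluop, rsuhmeusisrekidep, klaekulizauk

/vobuotusopsagluob/: /b/ is a voiced obstruent in word-final position, so it devoices to [p]. → [vobuotusopsagluop].
/rsuhmeusisrekideb/: /b/ is a voiced obstruent in word-final position, so it devoices to [p]. → [rsuhmeusisrekidep].
/klaekulizaug/: /g/ is a voiced obstruent in word-final position, so it devoices to [k]. → [klaekulizauk].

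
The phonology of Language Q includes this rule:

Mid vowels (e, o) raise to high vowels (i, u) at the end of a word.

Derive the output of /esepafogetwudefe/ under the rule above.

/e/ is a mid vowel in word-final position, so it raises to [i].
Surface form: [esepafogetwudefi].

esepafogetwudefi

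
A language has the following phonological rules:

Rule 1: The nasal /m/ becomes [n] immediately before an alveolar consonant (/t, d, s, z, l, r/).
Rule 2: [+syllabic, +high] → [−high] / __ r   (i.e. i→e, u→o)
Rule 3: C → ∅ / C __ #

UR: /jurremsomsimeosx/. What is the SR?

Rule 1 (nasal place assimilation): /m/ precedes the alveolar consonant /s/, so it assimilates in place to [n]. /m/ precedes the alveolar consonant /s/, so it assimilates in place to [n]. /jurremsomsimeosx/ → jurrensonsimeosx.
Rule 2 (pre-rhotic lowering): /u/ is a high vowel immediately before /r/, so it lowers to [o]. /jurrensonsimeosx/ → jorrensonsimeosx.
Rule 3 (final cluster simplification): /x/ is the second consonant of a word-final cluster /sx/, so it deletes. /jorrensonsimeosx/ → jorrensonsimeos.

jorrensonsimeos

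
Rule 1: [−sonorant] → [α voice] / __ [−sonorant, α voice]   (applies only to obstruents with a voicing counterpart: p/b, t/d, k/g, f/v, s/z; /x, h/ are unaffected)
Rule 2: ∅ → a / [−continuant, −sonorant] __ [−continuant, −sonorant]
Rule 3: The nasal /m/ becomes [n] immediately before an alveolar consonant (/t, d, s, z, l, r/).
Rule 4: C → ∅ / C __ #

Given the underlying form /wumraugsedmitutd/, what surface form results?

wunrauksedmitudad

Rule 1 (regressive voicing assimilation): /g/ precedes the voiceless obstruent /s/, so it devoices to [k] by assimilation. /t/ precedes the voiced obstruent /d/, so it voices to [d] by assimilation. /wumraugsedmitutd/ → wumrauksedmitudd.
Rule 2 (stop-cluster a-epenthesis): /d/ and /d/ form a stop–stop cluster, so [a] is inserted between them. /wumrauksedmitudd/ → wumrauksedmitudad.
Rule 3 (nasal place assimilation): /m/ precedes the alveolar consonant /r/, so it assimilates in place to [n]. /wumrauksedmitudad/ → wunrauksedmitudad.
Rule 4 (final cluster simplification): no segment meets the environment; /wunrauksedmitudad/ is unchanged.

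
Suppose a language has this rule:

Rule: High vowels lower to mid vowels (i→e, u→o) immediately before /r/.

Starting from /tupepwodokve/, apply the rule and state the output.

No segment of /tupepwodokve/ meets the structural description of the rule, so the form surfaces unchanged.

tupepwodokve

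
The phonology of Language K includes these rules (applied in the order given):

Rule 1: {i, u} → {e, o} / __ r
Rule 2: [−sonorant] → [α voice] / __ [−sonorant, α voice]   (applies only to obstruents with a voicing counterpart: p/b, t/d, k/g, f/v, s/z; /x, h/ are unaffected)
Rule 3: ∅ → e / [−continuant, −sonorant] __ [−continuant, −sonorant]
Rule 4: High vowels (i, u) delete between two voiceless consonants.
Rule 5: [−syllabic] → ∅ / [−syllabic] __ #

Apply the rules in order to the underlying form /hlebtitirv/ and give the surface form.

Rule 1 (pre-rhotic lowering): /i/ is a high vowel immediately before /r/, so it lowers to [e]. /hlebtitirv/ → hlebtiterv.
Rule 2 (regressive voicing assimilation): /b/ precedes the voiceless obstruent /t/, so it devoices to [p] by assimilation. /hlebtiterv/ → hleptiterv.
Rule 3 (stop-cluster e-epenthesis): /p/ and /t/ form a stop–stop cluster, so [e] is inserted between them. /hleptiterv/ → hlepetiterv.
Rule 4 (high vowel syncope): /i/ is a high vowel flanked by voiceless consonants /t/ and /t/, so it deletes. /hlepetiterv/ → hlepetterv.
Rule 5 (final cluster simplification): /v/ is the second consonant of a word-final cluster /rv/, so it deletes. /hlepetterv/ → hlepetter.

hlepetter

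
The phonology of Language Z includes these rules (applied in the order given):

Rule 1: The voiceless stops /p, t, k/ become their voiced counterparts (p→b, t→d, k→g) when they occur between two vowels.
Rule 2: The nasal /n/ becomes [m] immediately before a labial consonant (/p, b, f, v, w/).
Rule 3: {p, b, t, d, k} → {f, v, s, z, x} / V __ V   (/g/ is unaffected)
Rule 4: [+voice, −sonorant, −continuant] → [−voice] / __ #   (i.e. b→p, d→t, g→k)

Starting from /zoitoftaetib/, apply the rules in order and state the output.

Rule 1 (intervocalic voicing): /t/ is a voiceless stop between vowels /i/ and /o/, so it voices to [d]. /t/ is a voiceless stop between vowels /e/ and /i/, so it voices to [d]. /zoitoftaetib/ → zoidoftaedib.
Rule 2 (nasal place assimilation): no segment meets the environment; /zoidoftaedib/ is unchanged.
Rule 3 (intervocalic spirantization): /d/ is a stop between vowels /i/ and /o/, so it spirantizes to the fricative [z]. /d/ is a stop between vowels /e/ and /i/, so it spirantizes to the fricative [z]. /zoidoftaedib/ → zoizoftaezib.
Rule 4 (final devoicing): /b/ is a voiced stop in word-final position, so it devoices to [p]. /zoizoftaezib/ → zoizoftaezip.

zoizoftaezip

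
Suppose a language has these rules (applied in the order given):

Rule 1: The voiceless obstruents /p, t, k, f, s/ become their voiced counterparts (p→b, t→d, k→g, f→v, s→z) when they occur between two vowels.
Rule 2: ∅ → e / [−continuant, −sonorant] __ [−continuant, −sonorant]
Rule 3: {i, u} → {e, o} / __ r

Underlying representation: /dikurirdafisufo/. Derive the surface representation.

Rule 1 (intervocalic voicing): /k/ is a voiceless obstruent between vowels /i/ and /u/, so it voices to [g]. /f/ is a voiceless obstruent between vowels /a/ and /i/, so it voices to [v]. /s/ is a voiceless obstruent between vowels /i/ and /u/, so it voices to [z]. /f/ is a voiceless obstruent between vowels /u/ and /o/, so it voices to [v]. /dikurirdafisufo/ → digurirdavizuvo.
Rule 2 (stop-cluster e-epenthesis): no segment meets the environment; /digurirdavizuvo/ is unchanged.
Rule 3 (pre-rhotic lowering): /u/ is a high vowel immediately before /r/, so it lowers to [o]. /i/ is a high vowel immediately before /r/, so it lowers to [e]. /digurirdavizuvo/ → digorerdavizuvo.

digorerdavizuvo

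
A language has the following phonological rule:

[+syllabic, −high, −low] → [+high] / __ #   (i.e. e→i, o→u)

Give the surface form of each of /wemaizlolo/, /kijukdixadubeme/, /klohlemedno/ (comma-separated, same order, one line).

/wemaizlolo/: /o/ is a mid vowel in word-final position, so it raises to [u]. → [wemaizlolu].
/kijukdixadubeme/: /e/ is a mid vowel in word-final position, so it raises to [i]. → [kijukdixadubemi].
/klohlemedno/: /o/ is a mid vowel in word-final position, so it raises to [u]. → [klohlemednu].

wemaizlolu, kijukdixadubemi, klohlemednu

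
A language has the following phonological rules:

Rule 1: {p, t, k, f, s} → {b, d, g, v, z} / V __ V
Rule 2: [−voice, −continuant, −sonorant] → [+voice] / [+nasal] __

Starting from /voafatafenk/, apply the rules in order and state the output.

Rule 1 (intervocalic voicing): /f/ is a voiceless obstruent between vowels /a/ and /a/, so it voices to [v]. /t/ is a voiceless obstruent between vowels /a/ and /a/, so it voices to [d]. /f/ is a voiceless obstruent between vowels /a/ and /e/, so it voices to [v]. /voafatafenk/ → voavadavenk.
Rule 2 (post-nasal voicing): /k/ is a voiceless stop immediately after the nasal /n/, so it voices to [g]. /voavadavenk/ → voavadaveng.

voavadaveng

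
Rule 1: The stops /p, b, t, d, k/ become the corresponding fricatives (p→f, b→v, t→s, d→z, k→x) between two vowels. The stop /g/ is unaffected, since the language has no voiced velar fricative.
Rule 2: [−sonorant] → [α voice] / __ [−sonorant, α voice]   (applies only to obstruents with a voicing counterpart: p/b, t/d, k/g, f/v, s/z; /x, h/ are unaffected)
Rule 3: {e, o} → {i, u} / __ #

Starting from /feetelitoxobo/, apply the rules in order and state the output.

feeselisoxovu

Rule 1 (intervocalic spirantization): /t/ is a stop between vowels /e/ and /e/, so it spirantizes to the fricative [s]. /t/ is a stop between vowels /i/ and /o/, so it spirantizes to the fricative [s]. /b/ is a stop between vowels /o/ and /o/, so it spirantizes to the fricative [v]. /feetelitoxobo/ → feeselisoxovo.
Rule 2 (regressive voicing assimilation): no segment meets the environment; /feeselisoxovo/ is unchanged.
Rule 3 (final vowel raising): /o/ is a mid vowel in word-final position, so it raises to [u]. /feeselisoxovo/ → feeselisoxovu.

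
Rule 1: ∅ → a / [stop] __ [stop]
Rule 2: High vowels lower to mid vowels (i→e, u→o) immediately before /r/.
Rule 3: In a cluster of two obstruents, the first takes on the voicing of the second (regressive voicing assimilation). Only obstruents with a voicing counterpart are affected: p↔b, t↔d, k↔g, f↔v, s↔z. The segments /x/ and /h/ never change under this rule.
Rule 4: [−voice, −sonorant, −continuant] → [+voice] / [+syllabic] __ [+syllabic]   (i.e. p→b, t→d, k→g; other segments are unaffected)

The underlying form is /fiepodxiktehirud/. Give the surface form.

Rule 1 (stop-cluster a-epenthesis): /k/ and /t/ form a stop–stop cluster, so [a] is inserted between them. /fiepodxiktehirud/ → fiepodxikatehirud.
Rule 2 (pre-rhotic lowering): /i/ is a high vowel immediately before /r/, so it lowers to [e]. /fiepodxikatehirud/ → fiepodxikateherud.
Rule 3 (regressive voicing assimilation): /d/ precedes the voiceless obstruent /x/, so it devoices to [t] by assimilation. /fiepodxikateherud/ → fiepotxikateherud.
Rule 4 (intervocalic voicing): /p/ is a voiceless stop between vowels /e/ and /o/, so it voices to [b]. /k/ is a voiceless stop between vowels /i/ and /a/, so it voices to [g]. /t/ is a voiceless stop between vowels /a/ and /e/, so it voices to [d]. /fiepotxikateherud/ → fiebotxigadeherud.

fiebotxigadeherud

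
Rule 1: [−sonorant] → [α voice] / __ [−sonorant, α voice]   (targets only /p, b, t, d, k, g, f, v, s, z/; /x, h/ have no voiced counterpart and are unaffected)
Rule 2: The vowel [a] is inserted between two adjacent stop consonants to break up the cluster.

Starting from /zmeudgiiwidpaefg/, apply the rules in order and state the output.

Rule 1 (regressive voicing assimilation): /d/ precedes the voiceless obstruent /p/, so it devoices to [t] by assimilation. /f/ precedes the voiced obstruent /g/, so it voices to [v] by assimilation. /zmeudgiiwidpaefg/ → zmeudgiiwitpaevg.
Rule 2 (stop-cluster a-epenthesis): /d/ and /g/ form a stop–stop cluster, so [a] is inserted between them. /t/ and /p/ form a stop–stop cluster, so [a] is inserted between them. /zmeudgiiwitpaevg/ → zmeudagiiwitapaevg.

zmeudagiiwitapaevg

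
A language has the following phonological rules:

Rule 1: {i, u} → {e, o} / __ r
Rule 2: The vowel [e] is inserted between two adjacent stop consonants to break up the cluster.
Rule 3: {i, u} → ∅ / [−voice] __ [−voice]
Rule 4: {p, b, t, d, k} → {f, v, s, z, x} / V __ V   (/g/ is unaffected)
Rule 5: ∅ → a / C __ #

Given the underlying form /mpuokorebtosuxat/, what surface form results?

mpuoxorevesosxata

Rule 1 (pre-rhotic lowering): no segment meets the environment; /mpuokorebtosuxat/ is unchanged.
Rule 2 (stop-cluster e-epenthesis): /b/ and /t/ form a stop–stop cluster, so [e] is inserted between them. /mpuokorebtosuxat/ → mpuokorebetosuxat.
Rule 3 (high vowel syncope): /u/ is a high vowel flanked by voiceless consonants /s/ and /x/, so it deletes. /mpuokorebetosuxat/ → mpuokorebetosxat.
Rule 4 (intervocalic spirantization): /k/ is a stop between vowels /o/ and /o/, so it spirantizes to the fricative [x]. /b/ is a stop between vowels /e/ and /e/, so it spirantizes to the fricative [v]. /t/ is a stop between vowels /e/ and /o/, so it spirantizes to the fricative [s]. /mpuokorebetosxat/ → mpuoxorevesosxat.
Rule 5 (final a-epenthesis): the form ends in the consonant /t/, so [a] is inserted word-finally. /mpuoxorevesosxat/ → mpuoxorevesosxata.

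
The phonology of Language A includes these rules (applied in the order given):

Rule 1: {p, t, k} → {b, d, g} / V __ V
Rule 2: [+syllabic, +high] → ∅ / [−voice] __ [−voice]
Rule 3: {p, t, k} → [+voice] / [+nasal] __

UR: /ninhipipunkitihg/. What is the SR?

Rule 1 (intervocalic voicing): /p/ is a voiceless stop between vowels /i/ and /i/, so it voices to [b]. /p/ is a voiceless stop between vowels /i/ and /u/, so it voices to [b]. /t/ is a voiceless stop between vowels /i/ and /i/, so it voices to [d]. /ninhipipunkitihg/ → ninhibibunkidihg.
Rule 2 (high vowel syncope): no segment meets the environment; /ninhibibunkidihg/ is unchanged.
Rule 3 (post-nasal voicing): /k/ is a voiceless stop immediately after the nasal /n/, so it voices to [g]. /ninhibibunkidihg/ → ninhibibungidihg.

ninhibibungidihg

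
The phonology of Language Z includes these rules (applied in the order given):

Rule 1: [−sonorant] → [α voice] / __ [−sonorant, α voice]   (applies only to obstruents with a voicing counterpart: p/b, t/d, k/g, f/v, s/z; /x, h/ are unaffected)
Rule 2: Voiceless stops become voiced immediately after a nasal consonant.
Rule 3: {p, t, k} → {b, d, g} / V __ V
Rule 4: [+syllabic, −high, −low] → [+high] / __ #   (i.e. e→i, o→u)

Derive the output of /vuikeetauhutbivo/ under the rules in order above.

vuigeedauhudbivu

Rule 1 (regressive voicing assimilation): /t/ precedes the voiced obstruent /b/, so it voices to [d] by assimilation. /vuikeetauhutbivo/ → vuikeetauhudbivo.
Rule 2 (post-nasal voicing): no segment meets the environment; /vuikeetauhudbivo/ is unchanged.
Rule 3 (intervocalic voicing): /k/ is a voiceless stop between vowels /i/ and /e/, so it voices to [g]. /t/ is a voiceless stop between vowels /e/ and /a/, so it voices to [d]. /vuikeetauhudbivo/ → vuigeedauhudbivo.
Rule 4 (final vowel raising): /o/ is a mid vowel in word-final position, so it raises to [u]. /vuigeedauhudbivo/ → vuigeedauhudbivu.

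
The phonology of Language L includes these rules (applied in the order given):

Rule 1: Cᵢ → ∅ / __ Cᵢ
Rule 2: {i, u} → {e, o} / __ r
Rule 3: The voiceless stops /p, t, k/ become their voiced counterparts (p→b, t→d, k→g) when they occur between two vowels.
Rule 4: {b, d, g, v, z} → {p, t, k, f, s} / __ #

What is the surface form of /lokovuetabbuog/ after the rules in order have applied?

logovuedabuok

Rule 1 (degemination): /bb/ is a geminate; the first /b/ deletes. /lokovuetabbuog/ → lokovuetabuog.
Rule 2 (pre-rhotic lowering): no segment meets the environment; /lokovuetabuog/ is unchanged.
Rule 3 (intervocalic voicing): /k/ is a voiceless stop between vowels /o/ and /o/, so it voices to [g]. /t/ is a voiceless stop between vowels /e/ and /a/, so it voices to [d]. /lokovuetabuog/ → logovuedabuog.
Rule 4 (final devoicing): /g/ is a voiced obstruent in word-final position, so it devoices to [k]. /logovuedabuog/ → logovuedabuok.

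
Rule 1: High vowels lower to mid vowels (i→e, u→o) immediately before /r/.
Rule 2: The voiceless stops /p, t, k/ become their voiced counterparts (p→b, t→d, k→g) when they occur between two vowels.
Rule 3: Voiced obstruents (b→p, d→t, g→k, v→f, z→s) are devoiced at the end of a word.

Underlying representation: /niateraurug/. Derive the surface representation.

niaderaoruk

Rule 1 (pre-rhotic lowering): /u/ is a high vowel immediately before /r/, so it lowers to [o]. /niateraurug/ → niateraorug.
Rule 2 (intervocalic voicing): /t/ is a voiceless stop between vowels /a/ and /e/, so it voices to [d]. /niateraorug/ → niaderaorug.
Rule 3 (final devoicing): /g/ is a voiced obstruent in word-final position, so it devoices to [k]. /niaderaorug/ → niaderaoruk.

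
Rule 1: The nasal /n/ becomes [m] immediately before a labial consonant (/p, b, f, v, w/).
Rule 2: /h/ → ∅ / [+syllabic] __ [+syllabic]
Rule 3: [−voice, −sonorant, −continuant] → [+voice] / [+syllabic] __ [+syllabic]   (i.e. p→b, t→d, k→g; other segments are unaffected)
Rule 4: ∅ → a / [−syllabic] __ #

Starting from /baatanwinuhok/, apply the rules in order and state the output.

baadamwinuoka

Rule 1 (nasal place assimilation): /n/ precedes the labial consonant /w/, so it assimilates in place to [m]. /baatanwinuhok/ → baatamwinuhok.
Rule 2 (intervocalic h-deletion): /h/ occurs between vowels /u/ and /o/, so it deletes. /baatamwinuhok/ → baatamwinuok.
Rule 3 (intervocalic voicing): /t/ is a voiceless stop between vowels /a/ and /a/, so it voices to [d]. /baatamwinuok/ → baadamwinuok.
Rule 4 (final a-epenthesis): the form ends in the consonant /k/, so [a] is inserted word-finally. /baadamwinuok/ → baadamwinuoka.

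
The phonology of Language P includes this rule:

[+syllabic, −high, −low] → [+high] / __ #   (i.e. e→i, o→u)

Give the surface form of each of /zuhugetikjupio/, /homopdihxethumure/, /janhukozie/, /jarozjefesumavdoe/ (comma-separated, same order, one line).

zuhugetikjupiu, homopdihxethumuri, janhukozii, jarozjefesumavdoi

/zuhugetikjupio/: /o/ is a mid vowel in word-final position, so it raises to [u]. → [zuhugetikjupiu].
/homopdihxethumure/: /e/ is a mid vowel in word-final position, so it raises to [i]. → [homopdihxethumuri].
/janhukozie/: /e/ is a mid vowel in word-final position, so it raises to [i]. → [janhukozii].
/jarozjefesumavdoe/: /e/ is a mid vowel in word-final position, so it raises to [i]. → [jarozjefesumavdoi].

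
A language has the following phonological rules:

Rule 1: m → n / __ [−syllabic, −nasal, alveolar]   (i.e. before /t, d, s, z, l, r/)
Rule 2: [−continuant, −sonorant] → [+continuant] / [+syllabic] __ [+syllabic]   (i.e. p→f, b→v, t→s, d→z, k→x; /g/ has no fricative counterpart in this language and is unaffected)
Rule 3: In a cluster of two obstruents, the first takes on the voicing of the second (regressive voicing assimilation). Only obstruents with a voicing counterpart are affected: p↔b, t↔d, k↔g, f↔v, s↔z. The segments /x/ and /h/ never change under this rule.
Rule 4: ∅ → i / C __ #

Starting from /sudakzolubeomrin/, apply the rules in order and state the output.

Rule 1 (nasal place assimilation): /m/ precedes the alveolar consonant /r/, so it assimilates in place to [n]. /sudakzolubeomrin/ → sudakzolubeonrin.
Rule 2 (intervocalic spirantization): /d/ is a stop between vowels /u/ and /a/, so it spirantizes to the fricative [z]. /b/ is a stop between vowels /u/ and /e/, so it spirantizes to the fricative [v]. /sudakzolubeonrin/ → suzakzoluveonrin.
Rule 3 (regressive voicing assimilation): /k/ precedes the voiced obstruent /z/, so it voices to [g] by assimilation. /suzakzoluveonrin/ → suzagzoluveonrin.
Rule 4 (final i-epenthesis): the form ends in the consonant /n/, so [i] is inserted word-finally. /suzagzoluveonrin/ → suzagzoluveonrini.

suzagzoluveonrini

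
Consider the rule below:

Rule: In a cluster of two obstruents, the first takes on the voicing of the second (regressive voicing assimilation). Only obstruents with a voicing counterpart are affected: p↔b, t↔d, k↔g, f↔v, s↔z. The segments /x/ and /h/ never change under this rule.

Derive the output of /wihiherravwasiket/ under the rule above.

No segment of /wihiherravwasiket/ meets the structural description of the rule, so the form surfaces unchanged.

wihiherravwasiket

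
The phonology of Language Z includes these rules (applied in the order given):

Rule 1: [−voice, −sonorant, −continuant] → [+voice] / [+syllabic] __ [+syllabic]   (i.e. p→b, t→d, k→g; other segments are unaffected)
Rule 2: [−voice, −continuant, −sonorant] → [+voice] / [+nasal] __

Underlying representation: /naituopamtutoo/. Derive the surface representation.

Rule 1 (intervocalic voicing): /t/ is a voiceless stop between vowels /i/ and /u/, so it voices to [d]. /p/ is a voiceless stop between vowels /o/ and /a/, so it voices to [b]. /t/ is a voiceless stop between vowels /u/ and /o/, so it voices to [d]. /naituopamtutoo/ → naiduobamtudoo.
Rule 2 (post-nasal voicing): /t/ is a voiceless stop immediately after the nasal /m/, so it voices to [d]. /naiduobamtudoo/ → naiduobamdudoo.

naiduobamdudoo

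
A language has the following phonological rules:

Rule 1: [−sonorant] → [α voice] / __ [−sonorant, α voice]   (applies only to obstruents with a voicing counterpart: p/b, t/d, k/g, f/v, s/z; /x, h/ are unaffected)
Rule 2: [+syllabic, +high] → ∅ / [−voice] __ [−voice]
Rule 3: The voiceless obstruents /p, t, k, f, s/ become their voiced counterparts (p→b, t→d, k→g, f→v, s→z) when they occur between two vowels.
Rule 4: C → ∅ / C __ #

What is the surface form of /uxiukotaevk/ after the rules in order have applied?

uxiugodaef

Rule 1 (regressive voicing assimilation): /v/ precedes the voiceless obstruent /k/, so it devoices to [f] by assimilation. /uxiukotaevk/ → uxiukotaefk.
Rule 2 (high vowel syncope): no segment meets the environment; /uxiukotaefk/ is unchanged.
Rule 3 (intervocalic voicing): /k/ is a voiceless obstruent between vowels /u/ and /o/, so it voices to [g]. /t/ is a voiceless obstruent between vowels /o/ and /a/, so it voices to [d]. /uxiukotaefk/ → uxiugodaefk.
Rule 4 (final cluster simplification): /k/ is the second consonant of a word-final cluster /fk/, so it deletes. /uxiugodaefk/ → uxiugodaef.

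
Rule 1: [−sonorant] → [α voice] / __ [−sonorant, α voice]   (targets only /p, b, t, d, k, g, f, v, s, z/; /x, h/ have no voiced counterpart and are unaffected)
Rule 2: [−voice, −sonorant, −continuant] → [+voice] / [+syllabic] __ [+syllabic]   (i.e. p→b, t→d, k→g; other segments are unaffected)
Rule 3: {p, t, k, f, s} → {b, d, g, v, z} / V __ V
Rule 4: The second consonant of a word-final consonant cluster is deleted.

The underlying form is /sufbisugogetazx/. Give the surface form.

Rule 1 (regressive voicing assimilation): /f/ precedes the voiced obstruent /b/, so it voices to [v] by assimilation. /z/ precedes the voiceless obstruent /x/, so it devoices to [s] by assimilation. /sufbisugogetazx/ → suvbisugogetasx.
Rule 2 (intervocalic voicing): /t/ is a voiceless stop between vowels /e/ and /a/, so it voices to [d]. /suvbisugogetasx/ → suvbisugogedasx.
Rule 3 (intervocalic voicing): /s/ is a voiceless obstruent between vowels /i/ and /u/, so it voices to [z]. /suvbisugogedasx/ → suvbizugogedasx.
Rule 4 (final cluster simplification): /x/ is the second consonant of a word-final cluster /sx/, so it deletes. /suvbizugogedasx/ → suvbizugogedas.

suvbizugogedas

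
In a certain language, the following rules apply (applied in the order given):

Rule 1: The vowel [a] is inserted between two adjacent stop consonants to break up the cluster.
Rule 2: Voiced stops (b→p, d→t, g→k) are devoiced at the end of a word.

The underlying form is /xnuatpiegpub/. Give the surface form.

Rule 1 (stop-cluster a-epenthesis): /t/ and /p/ form a stop–stop cluster, so [a] is inserted between them. /g/ and /p/ form a stop–stop cluster, so [a] is inserted between them. /xnuatpiegpub/ → xnuatapiegapub.
Rule 2 (final devoicing): /b/ is a voiced stop in word-final position, so it devoices to [p]. /xnuatapiegapub/ → xnuatapiegapup.

xnuatapiegapup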